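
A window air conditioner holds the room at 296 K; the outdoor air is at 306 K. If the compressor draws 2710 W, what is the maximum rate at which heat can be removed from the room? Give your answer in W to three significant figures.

The reservoir spacing is ΔT = 306 − 296 = 10.00 K.
COP_Carnot = T_C/ΔT = 296.00/10.00 = 29.60.
Q̇_max = COP_Carnot × Ẇ = 29.60 × 2710 W = 80220 W.

80200 W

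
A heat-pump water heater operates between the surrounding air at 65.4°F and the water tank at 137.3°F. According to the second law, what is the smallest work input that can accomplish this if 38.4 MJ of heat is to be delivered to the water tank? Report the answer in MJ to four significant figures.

4.625 MJ

In absolute terms T_C = 291.71 K and T_H = 331.65 K, so ΔT = 39.94 K.
The reversible limit is COP_HP = T_H/ΔT = 8.303, so W_min = Q_H/COP = Q_H·ΔT/T_H.
W_min = 38.40 × 39.94/331.65 = 4.625 MJ.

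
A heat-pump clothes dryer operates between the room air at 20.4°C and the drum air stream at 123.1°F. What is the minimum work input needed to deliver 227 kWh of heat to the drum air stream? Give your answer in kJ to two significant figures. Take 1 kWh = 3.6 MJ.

76000 kJ

In absolute terms T_C = 293.55 K and T_H = 323.76 K, so ΔT = 30.21 K.
The reversible limit is COP_HP = T_H/ΔT = 10.72, so W_min = Q_H/COP = Q_H·ΔT/T_H.
W_min = 227.0 × 30.21/323.76 = 21.18 kWh = 76260 kJ.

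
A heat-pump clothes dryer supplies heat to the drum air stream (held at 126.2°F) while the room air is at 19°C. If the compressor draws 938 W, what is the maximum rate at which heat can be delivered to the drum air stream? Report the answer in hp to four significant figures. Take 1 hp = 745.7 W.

12.28 hp

In absolute terms T_C = 292.15 K and T_H = 325.48 K, so ΔT = 33.33 K.
COP_Carnot = T_H/ΔT = 325.48/33.33 = 9.765.
Q̇_max = COP_Carnot × Ẇ = 9.765 × 938.0 W = 9159 W = 12.28 hp.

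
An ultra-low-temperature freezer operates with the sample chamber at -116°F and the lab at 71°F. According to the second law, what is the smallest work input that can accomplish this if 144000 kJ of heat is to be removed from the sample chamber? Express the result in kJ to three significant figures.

In absolute terms T_C = 190.93 K and T_H = 294.82 K, so ΔT = 103.9 K.
The reversible limit is COP_R = T_C/ΔT = 1.838, so W_min = Q_C/COP = Q_C·ΔT/T_C.
W_min = 144000 × 103.9/190.93 = 78350 kJ.

78400 kJ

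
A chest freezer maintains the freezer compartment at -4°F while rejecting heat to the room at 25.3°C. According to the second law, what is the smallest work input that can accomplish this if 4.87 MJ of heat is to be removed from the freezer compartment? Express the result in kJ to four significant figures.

In absolute terms T_C = 253.15 K and T_H = 298.45 K, so ΔT = 45.30 K.
The reversible limit is COP_R = T_C/ΔT = 5.588, so W_min = Q_C/COP = Q_C·ΔT/T_C.
W_min = 4.870 × 45.30/253.15 = 0.8715 MJ = 871.5 kJ.

871.5 kJ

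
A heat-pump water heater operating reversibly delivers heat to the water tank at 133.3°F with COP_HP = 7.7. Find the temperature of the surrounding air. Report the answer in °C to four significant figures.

13.49 °C

COP_HP = T_H/(T_H − T_C) gives T_H − T_C = T_H/COP.
With T_H = 329.43 K, T_C = 329.43 × (1 − 1/7.7) = 286.64 K.
Converting, 286.64 K = 13.49°C.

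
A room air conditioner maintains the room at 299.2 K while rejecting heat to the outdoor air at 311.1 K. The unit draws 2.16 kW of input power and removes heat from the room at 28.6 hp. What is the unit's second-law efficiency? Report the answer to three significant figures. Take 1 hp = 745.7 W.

Converting, Q̇_C = 28.60 hp = 21.33 kW, so COP_actual = Q̇_C/Ẇ = 21.33/2.160 = 9.874.
The reservoir spacing is ΔT = 311.1 − 299.2 = 11.90 K.
COP_Carnot = T_C/ΔT = 299.20/11.90 = 25.14.
η_II = COP_actual/COP_Carnot = 9.874/25.14 = 0.3927.

0.393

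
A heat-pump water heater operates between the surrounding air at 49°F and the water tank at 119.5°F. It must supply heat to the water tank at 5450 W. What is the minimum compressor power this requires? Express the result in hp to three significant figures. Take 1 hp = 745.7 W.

0.890 hp

In absolute terms T_C = 282.59 K and T_H = 321.76 K, so ΔT = 39.17 K.
COP_Carnot = T_H/ΔT = 321.76/39.17 = 8.215.
Ẇ_min = Q̇/COP_Carnot = 5450/8.215 = 663.4 W = 0.8896 hp.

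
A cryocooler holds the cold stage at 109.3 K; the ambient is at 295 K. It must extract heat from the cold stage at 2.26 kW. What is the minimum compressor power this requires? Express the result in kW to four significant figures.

The reservoir spacing is ΔT = 295 − 109.3 = 185.7 K.
COP_Carnot = T_C/ΔT = 109.30/185.7 = 0.5886.
Ẇ_min = Q̇/COP_Carnot = 2.260/0.5886 = 3.840 kW.

3.840 kW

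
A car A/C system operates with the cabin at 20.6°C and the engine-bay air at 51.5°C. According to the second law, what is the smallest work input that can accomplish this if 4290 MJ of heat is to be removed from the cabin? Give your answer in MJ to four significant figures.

In absolute terms T_C = 293.75 K and T_H = 324.65 K, so ΔT = 30.90 K.
The reversible limit is COP_R = T_C/ΔT = 9.506, so W_min = Q_C/COP = Q_C·ΔT/T_C.
W_min = 4290 × 30.90/293.75 = 451.3 MJ.

451.3 MJ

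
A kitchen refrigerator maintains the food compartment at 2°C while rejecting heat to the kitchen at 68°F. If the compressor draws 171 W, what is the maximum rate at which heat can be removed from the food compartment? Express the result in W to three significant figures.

In absolute terms T_C = 275.15 K and T_H = 293.15 K, so ΔT = 18.00 K.
COP_Carnot = T_C/ΔT = 275.15/18.00 = 15.29.
Q̇_max = COP_Carnot × Ẇ = 15.29 × 171.0 W = 2614 W.

2610 W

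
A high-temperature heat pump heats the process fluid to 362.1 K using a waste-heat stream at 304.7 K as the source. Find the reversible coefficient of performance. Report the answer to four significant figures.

6.308

The reservoir spacing is ΔT = 362.1 − 304.7 = 57.40 K.
For a reversible cycle, COP_Carnot = T_H/ΔT = 362.10/57.40 = 6.308.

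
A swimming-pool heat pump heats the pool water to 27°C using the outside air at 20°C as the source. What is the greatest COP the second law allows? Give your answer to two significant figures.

43

In absolute terms T_C = 293.15 K and T_H = 300.15 K, so ΔT = 7.000 K.
For a reversible cycle, COP_Carnot = T_H/ΔT = 300.15/7.000 = 42.88.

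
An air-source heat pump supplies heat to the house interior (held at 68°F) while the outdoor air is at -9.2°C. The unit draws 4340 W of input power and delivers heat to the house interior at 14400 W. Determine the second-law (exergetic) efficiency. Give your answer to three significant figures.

COP_actual = Q̇_H/Ẇ = 14400/4340 = 3.318.
In absolute terms T_C = 263.95 K and T_H = 293.15 K, so ΔT = 29.20 K.
COP_Carnot = T_H/ΔT = 293.15/29.20 = 10.04.
η_II = COP_actual/COP_Carnot = 3.318/10.04 = 0.3305.

0.330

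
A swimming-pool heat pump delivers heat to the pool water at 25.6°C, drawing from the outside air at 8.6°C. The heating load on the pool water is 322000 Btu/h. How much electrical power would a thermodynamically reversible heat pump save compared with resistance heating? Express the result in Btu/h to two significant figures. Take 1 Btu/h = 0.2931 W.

300000 Btu/h

In absolute terms T_C = 281.75 K and T_H = 298.75 K, so ΔT = 17.00 K.
COP_Carnot = T_H/ΔT = 298.75/17.00 = 17.57.
Resistance heating needs Ẇ_res = Q̇_H = 322000 Btu/h; the reversible heat pump needs only Ẇ_hp = Q̇_H/COP = 18320 Btu/h.
Saving = 322000 − 18320 = 303700 Btu/h.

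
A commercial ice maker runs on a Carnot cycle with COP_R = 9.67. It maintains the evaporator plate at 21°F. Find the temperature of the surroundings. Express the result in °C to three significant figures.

21.5 °C

COP_R = T_C/(T_H − T_C) gives T_H − T_C = T_C/COP.
With T_C = 267.04 K, T_H = 267.04 × (1 + 1/9.67) = 294.65 K.
Converting, 294.65 K = 21.50°C.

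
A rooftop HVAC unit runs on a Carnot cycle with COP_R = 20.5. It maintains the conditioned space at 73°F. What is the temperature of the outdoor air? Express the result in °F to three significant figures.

COP_R = T_C/(T_H − T_C) gives T_H − T_C = T_C/COP.
With T_C = 295.93 K, T_H = 295.93 × (1 + 1/20.5) = 310.36 K.
Converting, 310.36 K = 98.98°F.

99.0 °F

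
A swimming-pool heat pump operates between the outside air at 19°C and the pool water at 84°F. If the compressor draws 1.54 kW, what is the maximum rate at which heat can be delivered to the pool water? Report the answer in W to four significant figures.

47040 W

In absolute terms T_C = 292.15 K and T_H = 302.04 K, so ΔT = 9.889 K.
COP_Carnot = T_H/ΔT = 302.04/9.889 = 30.54.
Q̇_max = COP_Carnot × Ẇ = 30.54 × 1.540 kW = 47.04 kW = 47040 W.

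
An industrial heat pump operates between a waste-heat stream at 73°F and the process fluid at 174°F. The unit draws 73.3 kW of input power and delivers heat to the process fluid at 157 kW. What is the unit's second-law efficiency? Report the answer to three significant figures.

COP_actual = Q̇_H/Ẇ = 157.0/73.30 = 2.142.
In absolute terms T_C = 295.93 K and T_H = 352.04 K, so ΔT = 56.11 K.
COP_Carnot = T_H/ΔT = 352.04/56.11 = 6.274.
η_II = COP_actual/COP_Carnot = 2.142/6.274 = 0.3414.

0.341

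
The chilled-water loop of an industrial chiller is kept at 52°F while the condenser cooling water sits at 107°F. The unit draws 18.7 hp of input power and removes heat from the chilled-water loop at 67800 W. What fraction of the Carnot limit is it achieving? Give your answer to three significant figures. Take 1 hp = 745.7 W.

Converting, Q̇_C = 67800 W = 90.92 hp, so COP_actual = Q̇_C/Ẇ = 90.92/18.70 = 4.862.
In absolute terms T_C = 284.26 K and T_H = 314.82 K, so ΔT = 30.56 K.
COP_Carnot = T_C/ΔT = 284.26/30.56 = 9.303.
η_II = COP_actual/COP_Carnot = 4.862/9.303 = 0.5226.

0.523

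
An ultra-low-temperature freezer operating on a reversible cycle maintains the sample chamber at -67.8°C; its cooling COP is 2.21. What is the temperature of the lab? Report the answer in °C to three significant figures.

COP_R = T_C/(T_H − T_C) gives T_H − T_C = T_C/COP.
With T_C = 205.35 K, T_H = 205.35 × (1 + 1/2.21) = 298.27 K.
Converting, 298.27 K = 25.12°C.

25.1 °C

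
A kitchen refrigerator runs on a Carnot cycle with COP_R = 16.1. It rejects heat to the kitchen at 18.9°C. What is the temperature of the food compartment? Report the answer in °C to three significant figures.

For a Carnot refrigerator COP_R = T_C/(T_H − T_C), so T_C = COP·T_H/(1 + COP).
With T_H = 292.05 K, T_C = 16.1 × 292.05/17.10 = 274.97 K.
Converting, 274.97 K = 1.82°C.

1.82 °C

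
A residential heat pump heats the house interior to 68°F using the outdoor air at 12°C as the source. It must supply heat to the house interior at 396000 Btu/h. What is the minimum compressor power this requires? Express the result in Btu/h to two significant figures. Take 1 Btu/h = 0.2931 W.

In absolute terms T_C = 285.15 K and T_H = 293.15 K, so ΔT = 8.000 K.
COP_Carnot = T_H/ΔT = 293.15/8.000 = 36.64.
Ẇ_min = Q̇/COP_Carnot = 396000/36.64 = 10810 Btu/h.

11000 Btu/h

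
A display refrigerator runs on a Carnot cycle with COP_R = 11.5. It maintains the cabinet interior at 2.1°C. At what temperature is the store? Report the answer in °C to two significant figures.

COP_R = T_C/(T_H − T_C) gives T_H − T_C = T_C/COP.
With T_C = 275.25 K, T_H = 275.25 × (1 + 1/11.5) = 299.18 K.
Converting, 299.18 K = 26.03°C.

26 °C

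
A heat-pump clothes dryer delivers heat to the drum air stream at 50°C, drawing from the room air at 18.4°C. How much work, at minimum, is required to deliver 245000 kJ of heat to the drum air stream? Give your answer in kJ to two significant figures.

24000 kJ

In absolute terms T_C = 291.55 K and T_H = 323.15 K, so ΔT = 31.60 K.
The reversible limit is COP_HP = T_H/ΔT = 10.23, so W_min = Q_H/COP = Q_H·ΔT/T_H.
W_min = 245000 × 31.60/323.15 = 23960 kJ.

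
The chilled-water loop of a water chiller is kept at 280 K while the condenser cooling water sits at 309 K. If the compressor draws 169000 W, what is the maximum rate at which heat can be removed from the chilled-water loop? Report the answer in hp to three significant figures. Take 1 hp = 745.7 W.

The reservoir spacing is ΔT = 309 − 280 = 29.00 K.
COP_Carnot = T_C/ΔT = 280.00/29.00 = 9.655.
Q̇_max = COP_Carnot × Ẇ = 9.655 × 169000 W = 1632000 W = 2188 hp.

2190 hp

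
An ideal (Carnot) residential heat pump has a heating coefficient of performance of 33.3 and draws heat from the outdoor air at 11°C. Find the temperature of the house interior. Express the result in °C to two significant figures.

20 °C

COP_HP = T_H/(T_H − T_C) rearranges to T_H = COP·T_C/(COP − 1).
With T_C = 284.15 K, T_H = 33.3 × 284.15/32.30 = 292.95 K.
Converting, 292.95 K = 19.80°C.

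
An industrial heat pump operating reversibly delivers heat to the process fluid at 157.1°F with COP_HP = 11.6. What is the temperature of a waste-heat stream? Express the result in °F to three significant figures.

COP_HP = T_H/(T_H − T_C) gives T_H − T_C = T_H/COP.
With T_H = 342.65 K, T_C = 342.65 × (1 − 1/11.6) = 313.11 K.
Converting, 313.11 K = 103.93°F.

104 °F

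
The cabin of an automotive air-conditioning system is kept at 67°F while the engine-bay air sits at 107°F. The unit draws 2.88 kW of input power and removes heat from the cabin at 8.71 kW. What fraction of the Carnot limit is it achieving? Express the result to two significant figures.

0.23

COP_actual = Q̇_C/Ẇ = 8.710/2.880 = 3.024.
In absolute terms T_C = 292.59 K and T_H = 314.82 K, so ΔT = 22.22 K.
COP_Carnot = T_C/ΔT = 292.59/22.22 = 13.17.
η_II = COP_actual/COP_Carnot = 3.024/13.17 = 0.2297.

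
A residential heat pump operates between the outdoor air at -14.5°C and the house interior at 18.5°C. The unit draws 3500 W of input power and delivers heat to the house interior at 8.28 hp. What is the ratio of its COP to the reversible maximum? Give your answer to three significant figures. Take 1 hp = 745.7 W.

0.200

Converting, Q̇_H = 8.280 hp = 6174 W, so COP_actual = Q̇_H/Ẇ = 6174/3500 = 1.764.
In absolute terms T_C = 258.65 K and T_H = 291.65 K, so ΔT = 33.00 K.
COP_Carnot = T_H/ΔT = 291.65/33.00 = 8.838.
η_II = COP_actual/COP_Carnot = 1.764/8.838 = 0.1996.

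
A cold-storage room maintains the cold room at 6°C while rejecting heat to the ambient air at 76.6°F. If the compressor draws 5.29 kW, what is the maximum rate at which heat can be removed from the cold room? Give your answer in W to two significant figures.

In absolute terms T_C = 279.15 K and T_H = 297.93 K, so ΔT = 18.78 K.
COP_Carnot = T_C/ΔT = 279.15/18.78 = 14.87.
Q̇_max = COP_Carnot × Ẇ = 14.87 × 5.290 kW = 78.64 kW = 78640 W.

79000 W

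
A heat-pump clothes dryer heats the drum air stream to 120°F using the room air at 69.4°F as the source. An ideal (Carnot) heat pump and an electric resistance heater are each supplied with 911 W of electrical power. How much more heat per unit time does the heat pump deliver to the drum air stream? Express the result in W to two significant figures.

In absolute terms T_C = 293.93 K and T_H = 322.04 K, so ΔT = 28.11 K.
COP_Carnot = T_H/ΔT = 322.04/28.11 = 11.46.
The heat pump delivers Q̇_H = COP × Ẇ = 10440 W; the resistance heater delivers Ẇ = 911.0 W.
Extra = (COP − 1)·Ẇ = 9525 W.

9500 W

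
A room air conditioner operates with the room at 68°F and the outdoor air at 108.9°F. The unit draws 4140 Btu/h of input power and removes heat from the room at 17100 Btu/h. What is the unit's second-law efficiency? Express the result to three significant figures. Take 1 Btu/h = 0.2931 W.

COP_actual = Q̇_C/Ẇ = 17100/4140 = 4.130.
In absolute terms T_C = 293.15 K and T_H = 315.87 K, so ΔT = 22.72 K.
COP_Carnot = T_C/ΔT = 293.15/22.72 = 12.90.
η_II = COP_actual/COP_Carnot = 4.130/12.90 = 0.3202.

0.320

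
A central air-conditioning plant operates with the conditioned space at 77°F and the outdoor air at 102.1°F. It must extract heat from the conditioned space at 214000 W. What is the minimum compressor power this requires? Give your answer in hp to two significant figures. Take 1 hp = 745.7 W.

13 hp

In absolute terms T_C = 298.15 K and T_H = 312.09 K, so ΔT = 13.94 K.
COP_Carnot = T_C/ΔT = 298.15/13.94 = 21.38.
Ẇ_min = Q̇/COP_Carnot = 214000/21.38 = 10010 W = 13.42 hp.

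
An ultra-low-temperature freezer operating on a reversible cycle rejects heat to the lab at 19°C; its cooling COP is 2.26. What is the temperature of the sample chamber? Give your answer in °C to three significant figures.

For a Carnot refrigerator COP_R = T_C/(T_H − T_C), so T_C = COP·T_H/(1 + COP).
With T_H = 292.15 K, T_C = 2.26 × 292.15/3.260 = 202.53 K.
Converting, 202.53 K = -70.62°C.

-70.6 °C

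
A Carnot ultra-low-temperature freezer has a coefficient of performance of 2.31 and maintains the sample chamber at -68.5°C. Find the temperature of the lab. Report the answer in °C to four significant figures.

20.09 °C

COP_R = T_C/(T_H − T_C) gives T_H − T_C = T_C/COP.
With T_C = 204.65 K, T_H = 204.65 × (1 + 1/2.31) = 293.24 K.
Converting, 293.24 K = 20.09°C.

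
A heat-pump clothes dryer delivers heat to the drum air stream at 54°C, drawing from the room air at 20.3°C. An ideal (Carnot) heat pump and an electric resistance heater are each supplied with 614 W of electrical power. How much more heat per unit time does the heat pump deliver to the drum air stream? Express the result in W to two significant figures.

In absolute terms T_C = 293.45 K and T_H = 327.15 K, so ΔT = 33.70 K.
COP_Carnot = T_H/ΔT = 327.15/33.70 = 9.708.
The heat pump delivers Q̇_H = COP × Ẇ = 5961 W; the resistance heater delivers Ẇ = 614.0 W.
Extra = (COP − 1)·Ẇ = 5347 W.

5300 W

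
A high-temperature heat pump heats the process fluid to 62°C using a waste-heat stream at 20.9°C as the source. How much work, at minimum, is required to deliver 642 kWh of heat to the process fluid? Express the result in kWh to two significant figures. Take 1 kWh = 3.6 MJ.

79 kWh

In absolute terms T_C = 294.05 K and T_H = 335.15 K, so ΔT = 41.10 K.
The reversible limit is COP_HP = T_H/ΔT = 8.155, so W_min = Q_H/COP = Q_H·ΔT/T_H.
W_min = 642.0 × 41.10/335.15 = 78.73 kWh.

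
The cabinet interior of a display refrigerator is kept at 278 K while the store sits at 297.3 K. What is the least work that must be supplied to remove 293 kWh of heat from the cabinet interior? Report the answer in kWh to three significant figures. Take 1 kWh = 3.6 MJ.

20.3 kWh

The reservoir spacing is ΔT = 297.3 − 278 = 19.30 K.
The reversible limit is COP_R = T_C/ΔT = 14.40, so W_min = Q_C/COP = Q_C·ΔT/T_C.
W_min = 293.0 × 19.30/278.00 = 20.34 kWh.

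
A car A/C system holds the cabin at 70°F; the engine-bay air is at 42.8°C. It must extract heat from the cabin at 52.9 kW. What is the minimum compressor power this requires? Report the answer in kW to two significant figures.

In absolute terms T_C = 294.26 K and T_H = 315.95 K, so ΔT = 21.69 K.
COP_Carnot = T_C/ΔT = 294.26/21.69 = 13.57.
Ẇ_min = Q̇/COP_Carnot = 52.90/13.57 = 3.899 kW.

3.9 kW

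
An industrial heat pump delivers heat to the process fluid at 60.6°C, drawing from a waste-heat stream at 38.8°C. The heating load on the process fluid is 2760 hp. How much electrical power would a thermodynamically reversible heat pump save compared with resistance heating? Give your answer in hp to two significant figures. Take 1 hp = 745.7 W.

2600 hp

In absolute terms T_C = 311.95 K and T_H = 333.75 K, so ΔT = 21.80 K.
COP_Carnot = T_H/ΔT = 333.75/21.80 = 15.31.
Resistance heating needs Ẇ_res = Q̇_H = 2760 hp; the reversible heat pump needs only Ẇ_hp = Q̇_H/COP = 180.3 hp.
Saving = 2760 − 180.3 = 2580 hp.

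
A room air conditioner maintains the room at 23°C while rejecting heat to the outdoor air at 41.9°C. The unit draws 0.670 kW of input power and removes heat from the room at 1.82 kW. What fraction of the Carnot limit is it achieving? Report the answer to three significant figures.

0.173

COP_actual = Q̇_C/Ẇ = 1.820/0.6700 = 2.716.
In absolute terms T_C = 296.15 K and T_H = 315.05 K, so ΔT = 18.90 K.
COP_Carnot = T_C/ΔT = 296.15/18.90 = 15.67.
η_II = COP_actual/COP_Carnot = 2.716/15.67 = 0.1734.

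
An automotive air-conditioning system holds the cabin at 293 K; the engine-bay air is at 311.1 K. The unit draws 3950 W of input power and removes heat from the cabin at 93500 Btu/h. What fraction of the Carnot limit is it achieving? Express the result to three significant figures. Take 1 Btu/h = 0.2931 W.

Converting, Q̇_C = 93500 Btu/h = 27400 W, so COP_actual = Q̇_C/Ẇ = 27400/3950 = 6.938.
The reservoir spacing is ΔT = 311.1 − 293 = 18.10 K.
COP_Carnot = T_C/ΔT = 293.00/18.10 = 16.19.
η_II = COP_actual/COP_Carnot = 6.938/16.19 = 0.4286.

0.429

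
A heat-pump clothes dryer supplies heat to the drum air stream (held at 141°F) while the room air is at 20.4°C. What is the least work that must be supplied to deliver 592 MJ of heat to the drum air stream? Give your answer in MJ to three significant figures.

In absolute terms T_C = 293.55 K and T_H = 333.71 K, so ΔT = 40.16 K.
The reversible limit is COP_HP = T_H/ΔT = 8.310, so W_min = Q_H/COP = Q_H·ΔT/T_H.
W_min = 592.0 × 40.16/333.71 = 71.24 MJ.

71.2 MJ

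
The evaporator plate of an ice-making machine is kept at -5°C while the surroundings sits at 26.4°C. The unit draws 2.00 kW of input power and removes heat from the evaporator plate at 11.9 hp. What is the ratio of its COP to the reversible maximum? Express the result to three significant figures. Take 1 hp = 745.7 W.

Converting, Q̇_C = 11.90 hp = 8.874 kW, so COP_actual = Q̇_C/Ẇ = 8.874/2.000 = 4.437.
In absolute terms T_C = 268.15 K and T_H = 299.55 K, so ΔT = 31.40 K.
COP_Carnot = T_C/ΔT = 268.15/31.40 = 8.540.
η_II = COP_actual/COP_Carnot = 4.437/8.540 = 0.5196.

0.520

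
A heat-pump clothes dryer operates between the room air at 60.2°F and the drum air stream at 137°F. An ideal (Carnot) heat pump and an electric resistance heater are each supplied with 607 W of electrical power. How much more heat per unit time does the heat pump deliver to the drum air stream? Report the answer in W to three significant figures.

4110 W

In absolute terms T_C = 288.82 K and T_H = 331.48 K, so ΔT = 42.67 K.
COP_Carnot = T_H/ΔT = 331.48/42.67 = 7.769.
The heat pump delivers Q̇_H = COP × Ẇ = 4716 W; the resistance heater delivers Ẇ = 607.0 W.
Extra = (COP − 1)·Ẇ = 4109 W.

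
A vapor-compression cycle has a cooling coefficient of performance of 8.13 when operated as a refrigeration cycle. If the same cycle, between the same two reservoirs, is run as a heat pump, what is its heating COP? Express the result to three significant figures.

The first law on one cycle gives Q_H = Q_C + W, so Q_H/W = Q_C/W + 1.
COP_HP = COP_R + 1 = 8.13 + 1 = 9.13.

9.13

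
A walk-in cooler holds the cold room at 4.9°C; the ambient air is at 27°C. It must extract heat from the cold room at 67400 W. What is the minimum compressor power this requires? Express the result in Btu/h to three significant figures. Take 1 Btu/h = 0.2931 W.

In absolute terms T_C = 278.05 K and T_H = 300.15 K, so ΔT = 22.10 K.
COP_Carnot = T_C/ΔT = 278.05/22.10 = 12.58.
Ẇ_min = Q̇/COP_Carnot = 67400/12.58 = 5357 W = 18280 Btu/h.

18300 Btu/h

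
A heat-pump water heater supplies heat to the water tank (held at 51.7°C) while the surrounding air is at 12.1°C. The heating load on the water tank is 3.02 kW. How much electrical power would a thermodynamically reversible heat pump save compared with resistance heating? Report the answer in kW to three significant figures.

2.65 kW

In absolute terms T_C = 285.25 K and T_H = 324.85 K, so ΔT = 39.60 K.
COP_Carnot = T_H/ΔT = 324.85/39.60 = 8.203.
Resistance heating needs Ẇ_res = Q̇_H = 3.020 kW; the reversible heat pump needs only Ẇ_hp = Q̇_H/COP = 0.3681 kW.
Saving = 3.020 − 0.3681 = 2.652 kW.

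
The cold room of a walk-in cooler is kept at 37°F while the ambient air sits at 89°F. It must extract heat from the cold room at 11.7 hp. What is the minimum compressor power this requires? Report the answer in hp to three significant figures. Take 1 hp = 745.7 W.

In absolute terms T_C = 275.93 K and T_H = 304.82 K, so ΔT = 28.89 K.
COP_Carnot = T_C/ΔT = 275.93/28.89 = 9.551.
Ẇ_min = Q̇/COP_Carnot = 11.70/9.551 = 1.225 hp.

1.22 hp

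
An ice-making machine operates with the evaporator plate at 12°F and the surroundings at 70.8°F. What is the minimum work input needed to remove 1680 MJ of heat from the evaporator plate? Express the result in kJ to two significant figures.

In absolute terms T_C = 262.04 K and T_H = 294.71 K, so ΔT = 32.67 K.
The reversible limit is COP_R = T_C/ΔT = 8.022, so W_min = Q_C/COP = Q_C·ΔT/T_C.
W_min = 1680 × 32.67/262.04 = 209.4 MJ = 209400 kJ.

210000 kJ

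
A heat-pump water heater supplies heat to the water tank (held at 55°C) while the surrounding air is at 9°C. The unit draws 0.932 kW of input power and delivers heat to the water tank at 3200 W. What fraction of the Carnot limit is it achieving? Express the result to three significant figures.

Converting, Q̇_H = 3200 W = 3.200 kW, so COP_actual = Q̇_H/Ẇ = 3.200/0.9320 = 3.433.
In absolute terms T_C = 282.15 K and T_H = 328.15 K, so ΔT = 46.00 K.
COP_Carnot = T_H/ΔT = 328.15/46.00 = 7.134.
η_II = COP_actual/COP_Carnot = 3.433/7.134 = 0.4813.

0.481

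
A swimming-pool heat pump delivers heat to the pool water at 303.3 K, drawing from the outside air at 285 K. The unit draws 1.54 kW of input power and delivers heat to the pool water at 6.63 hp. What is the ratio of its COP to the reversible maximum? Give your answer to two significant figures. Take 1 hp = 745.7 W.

0.19

Converting, Q̇_H = 6.630 hp = 4.944 kW, so COP_actual = Q̇_H/Ẇ = 4.944/1.540 = 3.210.
The reservoir spacing is ΔT = 303.3 − 285 = 18.30 K.
COP_Carnot = T_H/ΔT = 303.30/18.30 = 16.57.
η_II = COP_actual/COP_Carnot = 3.210/16.57 = 0.1937.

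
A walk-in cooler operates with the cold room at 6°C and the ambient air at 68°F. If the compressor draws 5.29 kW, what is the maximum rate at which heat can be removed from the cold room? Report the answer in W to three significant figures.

In absolute terms T_C = 279.15 K and T_H = 293.15 K, so ΔT = 14.00 K.
COP_Carnot = T_C/ΔT = 279.15/14.00 = 19.94.
Q̇_max = COP_Carnot × Ẇ = 19.94 × 5.290 kW = 105.5 kW = 105500 W.

105000 W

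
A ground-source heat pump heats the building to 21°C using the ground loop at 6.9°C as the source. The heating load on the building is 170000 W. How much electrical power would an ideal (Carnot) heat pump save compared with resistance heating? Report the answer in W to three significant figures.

In absolute terms T_C = 280.05 K and T_H = 294.15 K, so ΔT = 14.10 K.
COP_Carnot = T_H/ΔT = 294.15/14.10 = 20.86.
Resistance heating needs Ẇ_res = Q̇_H = 170000 W; the reversible heat pump needs only Ẇ_hp = Q̇_H/COP = 8149 W.
Saving = 170000 − 8149 = 161900 W.

162000 W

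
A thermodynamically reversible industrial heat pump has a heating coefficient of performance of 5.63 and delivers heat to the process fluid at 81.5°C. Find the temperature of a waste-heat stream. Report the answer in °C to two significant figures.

COP_HP = T_H/(T_H − T_C) gives T_H − T_C = T_H/COP.
With T_H = 354.65 K, T_C = 354.65 × (1 − 1/5.63) = 291.66 K.
Converting, 291.66 K = 18.51°C.

19 °C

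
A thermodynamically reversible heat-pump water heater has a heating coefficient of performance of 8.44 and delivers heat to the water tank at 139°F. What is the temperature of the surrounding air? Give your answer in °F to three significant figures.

68.1 °F

COP_HP = T_H/(T_H − T_C) gives T_H − T_C = T_H/COP.
With T_H = 332.59 K, T_C = 332.59 × (1 − 1/8.44) = 293.19 K.
Converting, 293.19 K = 68.07°F.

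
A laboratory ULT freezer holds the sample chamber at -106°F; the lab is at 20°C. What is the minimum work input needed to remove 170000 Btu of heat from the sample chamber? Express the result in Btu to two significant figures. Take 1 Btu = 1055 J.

In absolute terms T_C = 196.48 K and T_H = 293.15 K, so ΔT = 96.67 K.
The reversible limit is COP_R = T_C/ΔT = 2.033, so W_min = Q_C/COP = Q_C·ΔT/T_C.
W_min = 170000 × 96.67/196.48 = 83640 Btu.

84000 Btu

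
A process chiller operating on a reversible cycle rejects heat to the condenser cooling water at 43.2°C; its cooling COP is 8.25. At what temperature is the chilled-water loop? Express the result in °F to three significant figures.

For a Carnot refrigerator COP_R = T_C/(T_H − T_C), so T_C = COP·T_H/(1 + COP).
With T_H = 316.35 K, T_C = 8.25 × 316.35/9.250 = 282.15 K.
Converting, 282.15 K = 48.20°F.

48.2 °F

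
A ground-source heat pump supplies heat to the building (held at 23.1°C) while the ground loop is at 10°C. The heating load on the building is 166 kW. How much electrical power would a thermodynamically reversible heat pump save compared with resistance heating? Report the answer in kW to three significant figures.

In absolute terms T_C = 283.15 K and T_H = 296.25 K, so ΔT = 13.10 K.
COP_Carnot = T_H/ΔT = 296.25/13.10 = 22.61.
Resistance heating needs Ẇ_res = Q̇_H = 166.0 kW; the reversible heat pump needs only Ẇ_hp = Q̇_H/COP = 7.340 kW.
Saving = 166.0 − 7.340 = 158.7 kW.

159 kW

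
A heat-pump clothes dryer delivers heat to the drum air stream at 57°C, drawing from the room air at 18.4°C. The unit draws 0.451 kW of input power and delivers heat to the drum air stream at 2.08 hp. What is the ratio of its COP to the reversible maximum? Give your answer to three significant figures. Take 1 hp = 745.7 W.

0.402

Converting, Q̇_H = 2.080 hp = 1.551 kW, so COP_actual = Q̇_H/Ẇ = 1.551/0.4510 = 3.439.
In absolute terms T_C = 291.55 K and T_H = 330.15 K, so ΔT = 38.60 K.
COP_Carnot = T_H/ΔT = 330.15/38.60 = 8.553.
η_II = COP_actual/COP_Carnot = 3.439/8.553 = 0.4021.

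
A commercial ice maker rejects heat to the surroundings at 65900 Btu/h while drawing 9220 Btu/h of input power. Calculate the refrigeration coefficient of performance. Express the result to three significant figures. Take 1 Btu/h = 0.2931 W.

The first law gives Q̇_H = Q̇_C + Ẇ, so the three rates are Q̇_C = 56680, Q̇_H = 65900, Ẇ = 9220 Btu/h.
COP_R = Q̇_C/Ẇ = 56680/9220 = 6.148.

6.15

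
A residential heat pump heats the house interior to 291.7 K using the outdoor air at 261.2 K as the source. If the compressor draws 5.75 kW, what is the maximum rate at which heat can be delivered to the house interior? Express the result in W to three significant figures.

55000 W

The reservoir spacing is ΔT = 291.7 − 261.2 = 30.50 K.
COP_Carnot = T_H/ΔT = 291.70/30.50 = 9.564.
Q̇_max = COP_Carnot × Ẇ = 9.564 × 5.750 kW = 54.99 kW = 54990 W.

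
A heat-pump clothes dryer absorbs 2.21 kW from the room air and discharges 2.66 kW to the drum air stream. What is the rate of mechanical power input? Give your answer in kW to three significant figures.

For a cyclic device the first law requires Q̇_H = Q̇_C + Ẇ.
Ẇ = Q̇_H − Q̇_C = 0.4500 kW.

0.450 kW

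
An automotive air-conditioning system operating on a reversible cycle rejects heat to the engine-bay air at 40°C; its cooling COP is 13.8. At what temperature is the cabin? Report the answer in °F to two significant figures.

66 °F

For a Carnot refrigerator COP_R = T_C/(T_H − T_C), so T_C = COP·T_H/(1 + COP).
With T_H = 313.15 K, T_C = 13.8 × 313.15/14.80 = 291.99 K.
Converting, 291.99 K = 65.91°F.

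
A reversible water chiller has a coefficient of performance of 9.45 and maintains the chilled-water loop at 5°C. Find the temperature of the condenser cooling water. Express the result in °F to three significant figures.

94.0 °F

COP_R = T_C/(T_H − T_C) gives T_H − T_C = T_C/COP.
With T_C = 278.15 K, T_H = 278.15 × (1 + 1/9.45) = 307.58 K.
Converting, 307.58 K = 93.98°F.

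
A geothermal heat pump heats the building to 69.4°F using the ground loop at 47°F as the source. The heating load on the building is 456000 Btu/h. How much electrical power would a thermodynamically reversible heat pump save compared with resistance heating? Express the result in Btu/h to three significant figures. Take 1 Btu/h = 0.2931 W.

437000 Btu/h

In absolute terms T_C = 281.48 K and T_H = 293.93 K, so ΔT = 12.44 K.
COP_Carnot = T_H/ΔT = 293.93/12.44 = 23.62.
Resistance heating needs Ẇ_res = Q̇_H = 456000 Btu/h; the reversible heat pump needs only Ẇ_hp = Q̇_H/COP = 19310 Btu/h.
Saving = 456000 − 19310 = 436700 Btu/h.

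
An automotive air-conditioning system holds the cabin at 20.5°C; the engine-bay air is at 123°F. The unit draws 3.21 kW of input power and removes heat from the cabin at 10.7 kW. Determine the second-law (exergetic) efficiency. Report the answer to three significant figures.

0.341

COP_actual = Q̇_C/Ẇ = 10.70/3.210 = 3.333.
In absolute terms T_C = 293.65 K and T_H = 323.71 K, so ΔT = 30.06 K.
COP_Carnot = T_C/ΔT = 293.65/30.06 = 9.770.
η_II = COP_actual/COP_Carnot = 3.333/9.770 = 0.3412.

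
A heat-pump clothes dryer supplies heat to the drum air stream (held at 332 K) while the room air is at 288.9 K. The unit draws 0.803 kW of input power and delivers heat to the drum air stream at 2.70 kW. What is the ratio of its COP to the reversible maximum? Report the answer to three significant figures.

COP_actual = Q̇_H/Ẇ = 2.700/0.8030 = 3.362.
The reservoir spacing is ΔT = 332 − 288.9 = 43.10 K.
COP_Carnot = T_H/ΔT = 332.00/43.10 = 7.703.
η_II = COP_actual/COP_Carnot = 3.362/7.703 = 0.4365.

0.437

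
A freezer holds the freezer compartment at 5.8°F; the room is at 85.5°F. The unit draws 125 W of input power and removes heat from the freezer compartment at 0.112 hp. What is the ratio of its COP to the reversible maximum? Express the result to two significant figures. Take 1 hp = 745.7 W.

Converting, Q̇_C = 0.1120 hp = 83.52 W, so COP_actual = Q̇_C/Ẇ = 83.52/125.0 = 0.6681.
In absolute terms T_C = 258.59 K and T_H = 302.87 K, so ΔT = 44.28 K.
COP_Carnot = T_C/ΔT = 258.59/44.28 = 5.840.
η_II = COP_actual/COP_Carnot = 0.6681/5.840 = 0.1144.

0.11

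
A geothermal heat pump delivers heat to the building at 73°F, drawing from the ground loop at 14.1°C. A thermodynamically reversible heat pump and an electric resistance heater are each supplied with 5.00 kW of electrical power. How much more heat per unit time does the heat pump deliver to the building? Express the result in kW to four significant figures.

In absolute terms T_C = 287.25 K and T_H = 295.93 K, so ΔT = 8.678 K.
COP_Carnot = T_H/ΔT = 295.93/8.678 = 34.10.
The heat pump delivers Q̇_H = COP × Ẇ = 170.5 kW; the resistance heater delivers Ẇ = 5.000 kW.
Extra = (COP − 1)·Ẇ = 165.5 kW.

165.5 kW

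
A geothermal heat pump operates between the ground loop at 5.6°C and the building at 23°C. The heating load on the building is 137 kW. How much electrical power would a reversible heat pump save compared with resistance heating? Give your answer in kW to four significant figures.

In absolute terms T_C = 278.75 K and T_H = 296.15 K, so ΔT = 17.40 K.
COP_Carnot = T_H/ΔT = 296.15/17.40 = 17.02.
Resistance heating needs Ẇ_res = Q̇_H = 137.0 kW; the reversible heat pump needs only Ẇ_hp = Q̇_H/COP = 8.049 kW.
Saving = 137.0 − 8.049 = 129.0 kW.

129.0 kW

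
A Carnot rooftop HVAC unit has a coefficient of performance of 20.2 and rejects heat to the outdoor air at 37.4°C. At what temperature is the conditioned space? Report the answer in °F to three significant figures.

For a Carnot refrigerator COP_R = T_C/(T_H − T_C), so T_C = COP·T_H/(1 + COP).
With T_H = 310.55 K, T_C = 20.2 × 310.55/21.20 = 295.90 K.
Converting, 295.90 K = 72.95°F.

73.0 °F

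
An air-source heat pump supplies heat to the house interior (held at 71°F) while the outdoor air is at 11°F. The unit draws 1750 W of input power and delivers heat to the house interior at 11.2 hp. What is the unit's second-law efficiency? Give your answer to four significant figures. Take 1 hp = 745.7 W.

0.5396

Converting, Q̇_H = 11.20 hp = 8352 W, so COP_actual = Q̇_H/Ẇ = 8352/1750 = 4.772.
In absolute terms T_C = 261.48 K and T_H = 294.82 K, so ΔT = 33.33 K.
COP_Carnot = T_H/ΔT = 294.82/33.33 = 8.845.
η_II = COP_actual/COP_Carnot = 4.772/8.845 = 0.5396.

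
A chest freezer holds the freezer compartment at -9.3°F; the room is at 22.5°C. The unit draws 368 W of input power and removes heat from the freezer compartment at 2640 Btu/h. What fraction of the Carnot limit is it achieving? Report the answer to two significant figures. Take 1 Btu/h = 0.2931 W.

Converting, Q̇_C = 2640 Btu/h = 773.8 W, so COP_actual = Q̇_C/Ẇ = 773.8/368.0 = 2.103.
In absolute terms T_C = 250.21 K and T_H = 295.65 K, so ΔT = 45.44 K.
COP_Carnot = T_C/ΔT = 250.21/45.44 = 5.506.
η_II = COP_actual/COP_Carnot = 2.103/5.506 = 0.3819.

0.38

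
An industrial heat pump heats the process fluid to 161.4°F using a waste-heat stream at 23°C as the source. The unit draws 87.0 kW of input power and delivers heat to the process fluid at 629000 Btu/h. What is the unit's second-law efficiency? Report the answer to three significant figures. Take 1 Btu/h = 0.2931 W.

Converting, Q̇_H = 629000 Btu/h = 184.4 kW, so COP_actual = Q̇_H/Ẇ = 184.4/87.00 = 2.119.
In absolute terms T_C = 296.15 K and T_H = 345.04 K, so ΔT = 48.89 K.
COP_Carnot = T_H/ΔT = 345.04/48.89 = 7.058.
η_II = COP_actual/COP_Carnot = 2.119/7.058 = 0.3003.

0.300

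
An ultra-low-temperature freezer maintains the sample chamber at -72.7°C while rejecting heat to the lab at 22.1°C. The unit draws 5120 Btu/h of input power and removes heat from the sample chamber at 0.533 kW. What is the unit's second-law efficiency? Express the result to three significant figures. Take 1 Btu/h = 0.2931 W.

0.168

Converting, Q̇_C = 0.5330 kW = 1818 Btu/h, so COP_actual = Q̇_C/Ẇ = 1818/5120 = 0.3552.
In absolute terms T_C = 200.45 K and T_H = 295.25 K, so ΔT = 94.80 K.
COP_Carnot = T_C/ΔT = 200.45/94.80 = 2.114.
η_II = COP_actual/COP_Carnot = 0.3552/2.114 = 0.1680.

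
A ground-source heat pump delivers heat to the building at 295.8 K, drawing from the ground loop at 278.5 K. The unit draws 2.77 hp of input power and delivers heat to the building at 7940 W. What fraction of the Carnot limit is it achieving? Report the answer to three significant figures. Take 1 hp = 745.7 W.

Converting, Q̇_H = 7940 W = 10.65 hp, so COP_actual = Q̇_H/Ẇ = 10.65/2.770 = 3.844.
The reservoir spacing is ΔT = 295.8 − 278.5 = 17.30 K.
COP_Carnot = T_H/ΔT = 295.80/17.30 = 17.10.
η_II = COP_actual/COP_Carnot = 3.844/17.10 = 0.2248.

0.225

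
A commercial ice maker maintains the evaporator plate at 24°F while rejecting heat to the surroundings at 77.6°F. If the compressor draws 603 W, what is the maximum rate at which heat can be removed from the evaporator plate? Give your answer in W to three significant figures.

In absolute terms T_C = 268.71 K and T_H = 298.48 K, so ΔT = 29.78 K.
COP_Carnot = T_C/ΔT = 268.71/29.78 = 9.024.
Q̇_max = COP_Carnot × Ẇ = 9.024 × 603.0 W = 5441 W.

5440 W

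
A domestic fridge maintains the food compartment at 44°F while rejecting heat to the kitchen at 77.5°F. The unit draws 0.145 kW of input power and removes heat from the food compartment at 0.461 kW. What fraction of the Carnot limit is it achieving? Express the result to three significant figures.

0.211

COP_actual = Q̇_C/Ẇ = 0.4610/0.1450 = 3.179.
In absolute terms T_C = 279.82 K and T_H = 298.43 K, so ΔT = 18.61 K.
COP_Carnot = T_C/ΔT = 279.82/18.61 = 15.03.
η_II = COP_actual/COP_Carnot = 3.179/15.03 = 0.2115.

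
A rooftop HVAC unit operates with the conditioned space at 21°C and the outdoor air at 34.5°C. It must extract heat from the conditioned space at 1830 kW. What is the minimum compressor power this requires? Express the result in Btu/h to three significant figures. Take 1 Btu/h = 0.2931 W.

287000 Btu/h

In absolute terms T_C = 294.15 K and T_H = 307.65 K, so ΔT = 13.50 K.
COP_Carnot = T_C/ΔT = 294.15/13.50 = 21.79.
Ẇ_min = Q̇/COP_Carnot = 1830/21.79 = 83.99 kW = 286500 Btu/h.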